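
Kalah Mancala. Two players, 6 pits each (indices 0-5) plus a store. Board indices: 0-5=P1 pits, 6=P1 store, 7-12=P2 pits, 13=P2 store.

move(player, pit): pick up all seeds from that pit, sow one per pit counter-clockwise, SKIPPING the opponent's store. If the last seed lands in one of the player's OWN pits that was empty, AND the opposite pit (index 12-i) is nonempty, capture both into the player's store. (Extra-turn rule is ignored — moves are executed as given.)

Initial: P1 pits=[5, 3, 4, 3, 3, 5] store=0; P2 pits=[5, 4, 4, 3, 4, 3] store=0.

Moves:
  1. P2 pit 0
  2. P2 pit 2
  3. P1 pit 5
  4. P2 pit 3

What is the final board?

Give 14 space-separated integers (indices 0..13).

Answer: 7 4 5 3 3 0 1 1 6 1 0 7 6 2

Derivation:
Move 1: P2 pit0 -> P1=[5,3,4,3,3,5](0) P2=[0,5,5,4,5,4](0)
Move 2: P2 pit2 -> P1=[6,3,4,3,3,5](0) P2=[0,5,0,5,6,5](1)
Move 3: P1 pit5 -> P1=[6,3,4,3,3,0](1) P2=[1,6,1,6,6,5](1)
Move 4: P2 pit3 -> P1=[7,4,5,3,3,0](1) P2=[1,6,1,0,7,6](2)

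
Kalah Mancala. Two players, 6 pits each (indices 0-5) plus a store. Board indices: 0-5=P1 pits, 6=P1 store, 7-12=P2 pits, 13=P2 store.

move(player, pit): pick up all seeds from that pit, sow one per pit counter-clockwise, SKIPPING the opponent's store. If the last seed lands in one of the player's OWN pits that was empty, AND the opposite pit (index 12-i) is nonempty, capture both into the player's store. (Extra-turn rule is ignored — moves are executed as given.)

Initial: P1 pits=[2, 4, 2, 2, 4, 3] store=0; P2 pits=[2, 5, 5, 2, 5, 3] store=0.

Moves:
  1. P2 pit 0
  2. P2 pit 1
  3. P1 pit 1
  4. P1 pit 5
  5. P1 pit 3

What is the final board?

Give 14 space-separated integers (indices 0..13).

Answer: 3 0 3 0 6 1 2 1 1 8 3 6 4 1

Derivation:
Move 1: P2 pit0 -> P1=[2,4,2,2,4,3](0) P2=[0,6,6,2,5,3](0)
Move 2: P2 pit1 -> P1=[3,4,2,2,4,3](0) P2=[0,0,7,3,6,4](1)
Move 3: P1 pit1 -> P1=[3,0,3,3,5,4](0) P2=[0,0,7,3,6,4](1)
Move 4: P1 pit5 -> P1=[3,0,3,3,5,0](1) P2=[1,1,8,3,6,4](1)
Move 5: P1 pit3 -> P1=[3,0,3,0,6,1](2) P2=[1,1,8,3,6,4](1)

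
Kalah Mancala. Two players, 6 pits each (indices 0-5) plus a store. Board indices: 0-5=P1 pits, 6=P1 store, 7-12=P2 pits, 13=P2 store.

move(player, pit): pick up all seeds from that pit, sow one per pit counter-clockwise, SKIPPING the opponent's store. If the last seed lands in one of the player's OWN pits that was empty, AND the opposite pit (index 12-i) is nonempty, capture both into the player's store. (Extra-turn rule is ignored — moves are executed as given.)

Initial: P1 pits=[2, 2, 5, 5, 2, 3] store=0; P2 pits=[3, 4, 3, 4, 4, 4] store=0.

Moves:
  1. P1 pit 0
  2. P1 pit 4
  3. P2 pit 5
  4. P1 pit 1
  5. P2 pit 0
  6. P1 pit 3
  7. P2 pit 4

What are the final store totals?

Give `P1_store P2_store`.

Move 1: P1 pit0 -> P1=[0,3,6,5,2,3](0) P2=[3,4,3,4,4,4](0)
Move 2: P1 pit4 -> P1=[0,3,6,5,0,4](1) P2=[3,4,3,4,4,4](0)
Move 3: P2 pit5 -> P1=[1,4,7,5,0,4](1) P2=[3,4,3,4,4,0](1)
Move 4: P1 pit1 -> P1=[1,0,8,6,1,5](1) P2=[3,4,3,4,4,0](1)
Move 5: P2 pit0 -> P1=[1,0,8,6,1,5](1) P2=[0,5,4,5,4,0](1)
Move 6: P1 pit3 -> P1=[1,0,8,0,2,6](2) P2=[1,6,5,5,4,0](1)
Move 7: P2 pit4 -> P1=[2,1,8,0,2,6](2) P2=[1,6,5,5,0,1](2)

Answer: 2 2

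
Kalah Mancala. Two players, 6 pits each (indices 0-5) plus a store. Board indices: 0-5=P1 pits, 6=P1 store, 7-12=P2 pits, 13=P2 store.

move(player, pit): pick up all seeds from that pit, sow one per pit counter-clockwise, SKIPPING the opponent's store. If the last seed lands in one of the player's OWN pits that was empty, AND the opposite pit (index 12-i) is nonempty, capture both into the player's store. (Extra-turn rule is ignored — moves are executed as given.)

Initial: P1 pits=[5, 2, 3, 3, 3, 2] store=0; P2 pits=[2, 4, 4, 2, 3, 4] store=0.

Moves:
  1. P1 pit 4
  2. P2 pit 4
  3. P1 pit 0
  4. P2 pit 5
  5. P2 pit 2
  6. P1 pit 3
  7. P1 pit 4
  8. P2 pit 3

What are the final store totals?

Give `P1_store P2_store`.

Move 1: P1 pit4 -> P1=[5,2,3,3,0,3](1) P2=[3,4,4,2,3,4](0)
Move 2: P2 pit4 -> P1=[6,2,3,3,0,3](1) P2=[3,4,4,2,0,5](1)
Move 3: P1 pit0 -> P1=[0,3,4,4,1,4](2) P2=[3,4,4,2,0,5](1)
Move 4: P2 pit5 -> P1=[1,4,5,5,1,4](2) P2=[3,4,4,2,0,0](2)
Move 5: P2 pit2 -> P1=[1,4,5,5,1,4](2) P2=[3,4,0,3,1,1](3)
Move 6: P1 pit3 -> P1=[1,4,5,0,2,5](3) P2=[4,5,0,3,1,1](3)
Move 7: P1 pit4 -> P1=[1,4,5,0,0,6](4) P2=[4,5,0,3,1,1](3)
Move 8: P2 pit3 -> P1=[1,4,5,0,0,6](4) P2=[4,5,0,0,2,2](4)

Answer: 4 4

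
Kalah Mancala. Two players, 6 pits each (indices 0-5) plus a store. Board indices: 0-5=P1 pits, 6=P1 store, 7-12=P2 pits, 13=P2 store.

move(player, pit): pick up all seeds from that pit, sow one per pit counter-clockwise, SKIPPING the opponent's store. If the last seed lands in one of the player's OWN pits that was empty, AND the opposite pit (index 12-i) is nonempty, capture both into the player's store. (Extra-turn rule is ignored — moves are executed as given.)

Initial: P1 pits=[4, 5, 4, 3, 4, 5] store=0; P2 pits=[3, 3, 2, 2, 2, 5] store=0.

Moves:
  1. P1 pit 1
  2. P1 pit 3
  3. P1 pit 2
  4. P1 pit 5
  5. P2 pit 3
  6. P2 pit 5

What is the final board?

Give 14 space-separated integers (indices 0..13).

Answer: 6 1 1 2 8 1 4 6 4 3 0 4 0 2

Derivation:
Move 1: P1 pit1 -> P1=[4,0,5,4,5,6](1) P2=[3,3,2,2,2,5](0)
Move 2: P1 pit3 -> P1=[4,0,5,0,6,7](2) P2=[4,3,2,2,2,5](0)
Move 3: P1 pit2 -> P1=[4,0,0,1,7,8](3) P2=[5,3,2,2,2,5](0)
Move 4: P1 pit5 -> P1=[5,0,0,1,7,0](4) P2=[6,4,3,3,3,6](0)
Move 5: P2 pit3 -> P1=[5,0,0,1,7,0](4) P2=[6,4,3,0,4,7](1)
Move 6: P2 pit5 -> P1=[6,1,1,2,8,1](4) P2=[6,4,3,0,4,0](2)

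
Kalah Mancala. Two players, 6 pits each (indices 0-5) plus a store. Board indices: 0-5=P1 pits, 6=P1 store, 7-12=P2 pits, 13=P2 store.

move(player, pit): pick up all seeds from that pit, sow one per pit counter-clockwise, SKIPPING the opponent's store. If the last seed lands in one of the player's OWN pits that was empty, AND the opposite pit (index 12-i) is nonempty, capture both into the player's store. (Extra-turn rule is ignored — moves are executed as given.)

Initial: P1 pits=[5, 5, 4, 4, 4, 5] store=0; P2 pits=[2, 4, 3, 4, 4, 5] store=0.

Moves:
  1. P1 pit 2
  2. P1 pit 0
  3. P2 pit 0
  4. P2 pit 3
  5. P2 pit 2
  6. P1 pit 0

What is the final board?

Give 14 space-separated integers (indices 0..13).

Move 1: P1 pit2 -> P1=[5,5,0,5,5,6](1) P2=[2,4,3,4,4,5](0)
Move 2: P1 pit0 -> P1=[0,6,1,6,6,7](1) P2=[2,4,3,4,4,5](0)
Move 3: P2 pit0 -> P1=[0,6,1,6,6,7](1) P2=[0,5,4,4,4,5](0)
Move 4: P2 pit3 -> P1=[1,6,1,6,6,7](1) P2=[0,5,4,0,5,6](1)
Move 5: P2 pit2 -> P1=[1,6,1,6,6,7](1) P2=[0,5,0,1,6,7](2)
Move 6: P1 pit0 -> P1=[0,7,1,6,6,7](1) P2=[0,5,0,1,6,7](2)

Answer: 0 7 1 6 6 7 1 0 5 0 1 6 7 2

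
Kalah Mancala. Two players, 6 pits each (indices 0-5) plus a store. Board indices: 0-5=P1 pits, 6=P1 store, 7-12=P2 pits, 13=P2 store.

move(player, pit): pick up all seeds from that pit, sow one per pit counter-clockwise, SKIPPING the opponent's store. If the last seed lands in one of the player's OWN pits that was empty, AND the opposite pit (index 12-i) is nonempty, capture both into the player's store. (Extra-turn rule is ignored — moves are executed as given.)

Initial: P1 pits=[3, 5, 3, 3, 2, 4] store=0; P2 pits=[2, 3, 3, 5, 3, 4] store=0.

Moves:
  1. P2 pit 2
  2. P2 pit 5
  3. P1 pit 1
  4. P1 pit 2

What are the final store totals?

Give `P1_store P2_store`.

Answer: 2 1

Derivation:
Move 1: P2 pit2 -> P1=[3,5,3,3,2,4](0) P2=[2,3,0,6,4,5](0)
Move 2: P2 pit5 -> P1=[4,6,4,4,2,4](0) P2=[2,3,0,6,4,0](1)
Move 3: P1 pit1 -> P1=[4,0,5,5,3,5](1) P2=[3,3,0,6,4,0](1)
Move 4: P1 pit2 -> P1=[4,0,0,6,4,6](2) P2=[4,3,0,6,4,0](1)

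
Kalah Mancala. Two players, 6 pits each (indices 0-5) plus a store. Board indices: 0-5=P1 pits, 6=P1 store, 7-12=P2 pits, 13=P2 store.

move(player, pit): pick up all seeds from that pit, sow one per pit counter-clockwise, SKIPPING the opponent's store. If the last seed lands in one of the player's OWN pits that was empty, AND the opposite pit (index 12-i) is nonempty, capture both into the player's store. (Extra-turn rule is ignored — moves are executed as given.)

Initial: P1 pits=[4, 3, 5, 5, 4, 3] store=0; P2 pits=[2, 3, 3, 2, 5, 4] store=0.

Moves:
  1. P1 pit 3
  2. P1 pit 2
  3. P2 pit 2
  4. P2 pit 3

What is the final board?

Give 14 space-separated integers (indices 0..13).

Answer: 4 3 0 1 6 5 2 4 4 0 0 7 6 1

Derivation:
Move 1: P1 pit3 -> P1=[4,3,5,0,5,4](1) P2=[3,4,3,2,5,4](0)
Move 2: P1 pit2 -> P1=[4,3,0,1,6,5](2) P2=[4,4,3,2,5,4](0)
Move 3: P2 pit2 -> P1=[4,3,0,1,6,5](2) P2=[4,4,0,3,6,5](0)
Move 4: P2 pit3 -> P1=[4,3,0,1,6,5](2) P2=[4,4,0,0,7,6](1)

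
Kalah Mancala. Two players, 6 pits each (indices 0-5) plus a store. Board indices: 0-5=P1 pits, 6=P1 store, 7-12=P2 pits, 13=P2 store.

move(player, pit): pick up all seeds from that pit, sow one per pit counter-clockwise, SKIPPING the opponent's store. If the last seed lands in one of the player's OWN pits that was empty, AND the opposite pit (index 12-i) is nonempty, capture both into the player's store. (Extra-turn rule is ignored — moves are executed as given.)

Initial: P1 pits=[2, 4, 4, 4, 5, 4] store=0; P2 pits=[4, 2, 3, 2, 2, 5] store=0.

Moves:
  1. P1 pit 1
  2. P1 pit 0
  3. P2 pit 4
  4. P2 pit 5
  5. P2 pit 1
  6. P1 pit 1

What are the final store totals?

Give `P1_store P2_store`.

Answer: 0 2

Derivation:
Move 1: P1 pit1 -> P1=[2,0,5,5,6,5](0) P2=[4,2,3,2,2,5](0)
Move 2: P1 pit0 -> P1=[0,1,6,5,6,5](0) P2=[4,2,3,2,2,5](0)
Move 3: P2 pit4 -> P1=[0,1,6,5,6,5](0) P2=[4,2,3,2,0,6](1)
Move 4: P2 pit5 -> P1=[1,2,7,6,7,5](0) P2=[4,2,3,2,0,0](2)
Move 5: P2 pit1 -> P1=[1,2,7,6,7,5](0) P2=[4,0,4,3,0,0](2)
Move 6: P1 pit1 -> P1=[1,0,8,7,7,5](0) P2=[4,0,4,3,0,0](2)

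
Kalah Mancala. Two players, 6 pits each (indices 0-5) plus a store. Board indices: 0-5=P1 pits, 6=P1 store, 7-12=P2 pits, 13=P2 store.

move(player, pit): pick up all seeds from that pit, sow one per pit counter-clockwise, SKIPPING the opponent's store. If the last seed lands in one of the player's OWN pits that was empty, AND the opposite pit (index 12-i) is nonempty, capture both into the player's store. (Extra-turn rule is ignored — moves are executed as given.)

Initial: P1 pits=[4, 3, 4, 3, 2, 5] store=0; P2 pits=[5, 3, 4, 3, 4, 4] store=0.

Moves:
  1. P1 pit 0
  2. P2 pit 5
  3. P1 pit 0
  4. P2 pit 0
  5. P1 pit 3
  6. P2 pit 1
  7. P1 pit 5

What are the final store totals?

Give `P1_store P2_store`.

Answer: 2 1

Derivation:
Move 1: P1 pit0 -> P1=[0,4,5,4,3,5](0) P2=[5,3,4,3,4,4](0)
Move 2: P2 pit5 -> P1=[1,5,6,4,3,5](0) P2=[5,3,4,3,4,0](1)
Move 3: P1 pit0 -> P1=[0,6,6,4,3,5](0) P2=[5,3,4,3,4,0](1)
Move 4: P2 pit0 -> P1=[0,6,6,4,3,5](0) P2=[0,4,5,4,5,1](1)
Move 5: P1 pit3 -> P1=[0,6,6,0,4,6](1) P2=[1,4,5,4,5,1](1)
Move 6: P2 pit1 -> P1=[0,6,6,0,4,6](1) P2=[1,0,6,5,6,2](1)
Move 7: P1 pit5 -> P1=[0,6,6,0,4,0](2) P2=[2,1,7,6,7,2](1)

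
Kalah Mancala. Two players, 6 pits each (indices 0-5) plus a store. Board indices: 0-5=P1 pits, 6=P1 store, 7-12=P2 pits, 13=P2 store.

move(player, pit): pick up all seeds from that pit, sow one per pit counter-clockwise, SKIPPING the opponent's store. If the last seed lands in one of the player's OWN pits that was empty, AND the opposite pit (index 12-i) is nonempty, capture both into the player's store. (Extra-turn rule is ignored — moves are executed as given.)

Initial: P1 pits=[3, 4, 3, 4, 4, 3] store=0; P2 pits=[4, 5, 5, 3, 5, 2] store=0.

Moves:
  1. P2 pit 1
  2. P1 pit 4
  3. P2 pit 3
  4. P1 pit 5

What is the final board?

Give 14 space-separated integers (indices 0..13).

Move 1: P2 pit1 -> P1=[3,4,3,4,4,3](0) P2=[4,0,6,4,6,3](1)
Move 2: P1 pit4 -> P1=[3,4,3,4,0,4](1) P2=[5,1,6,4,6,3](1)
Move 3: P2 pit3 -> P1=[4,4,3,4,0,4](1) P2=[5,1,6,0,7,4](2)
Move 4: P1 pit5 -> P1=[4,4,3,4,0,0](2) P2=[6,2,7,0,7,4](2)

Answer: 4 4 3 4 0 0 2 6 2 7 0 7 4 2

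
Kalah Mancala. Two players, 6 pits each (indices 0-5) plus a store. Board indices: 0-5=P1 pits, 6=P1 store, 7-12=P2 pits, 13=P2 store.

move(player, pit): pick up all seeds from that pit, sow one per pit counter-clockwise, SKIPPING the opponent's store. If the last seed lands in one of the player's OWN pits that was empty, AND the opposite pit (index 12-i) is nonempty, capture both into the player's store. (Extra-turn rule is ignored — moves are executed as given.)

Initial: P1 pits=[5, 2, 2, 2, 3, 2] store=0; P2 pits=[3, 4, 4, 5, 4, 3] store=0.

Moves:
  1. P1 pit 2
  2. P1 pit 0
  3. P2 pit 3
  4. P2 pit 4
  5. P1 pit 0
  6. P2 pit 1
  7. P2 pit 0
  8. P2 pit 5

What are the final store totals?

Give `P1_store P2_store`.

Move 1: P1 pit2 -> P1=[5,2,0,3,4,2](0) P2=[3,4,4,5,4,3](0)
Move 2: P1 pit0 -> P1=[0,3,1,4,5,3](0) P2=[3,4,4,5,4,3](0)
Move 3: P2 pit3 -> P1=[1,4,1,4,5,3](0) P2=[3,4,4,0,5,4](1)
Move 4: P2 pit4 -> P1=[2,5,2,4,5,3](0) P2=[3,4,4,0,0,5](2)
Move 5: P1 pit0 -> P1=[0,6,3,4,5,3](0) P2=[3,4,4,0,0,5](2)
Move 6: P2 pit1 -> P1=[0,6,3,4,5,3](0) P2=[3,0,5,1,1,6](2)
Move 7: P2 pit0 -> P1=[0,6,3,4,5,3](0) P2=[0,1,6,2,1,6](2)
Move 8: P2 pit5 -> P1=[1,7,4,5,6,3](0) P2=[0,1,6,2,1,0](3)

Answer: 0 3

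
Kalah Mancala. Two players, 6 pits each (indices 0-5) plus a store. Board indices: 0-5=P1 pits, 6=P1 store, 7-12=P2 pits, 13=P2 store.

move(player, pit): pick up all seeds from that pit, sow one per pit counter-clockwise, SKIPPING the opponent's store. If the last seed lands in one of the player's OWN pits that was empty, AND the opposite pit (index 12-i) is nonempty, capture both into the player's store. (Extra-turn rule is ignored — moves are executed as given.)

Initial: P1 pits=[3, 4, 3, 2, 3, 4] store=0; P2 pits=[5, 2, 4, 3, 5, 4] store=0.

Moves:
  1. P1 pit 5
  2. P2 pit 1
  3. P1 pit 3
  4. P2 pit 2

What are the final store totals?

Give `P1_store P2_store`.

Move 1: P1 pit5 -> P1=[3,4,3,2,3,0](1) P2=[6,3,5,3,5,4](0)
Move 2: P2 pit1 -> P1=[3,4,3,2,3,0](1) P2=[6,0,6,4,6,4](0)
Move 3: P1 pit3 -> P1=[3,4,3,0,4,0](8) P2=[0,0,6,4,6,4](0)
Move 4: P2 pit2 -> P1=[4,5,3,0,4,0](8) P2=[0,0,0,5,7,5](1)

Answer: 8 1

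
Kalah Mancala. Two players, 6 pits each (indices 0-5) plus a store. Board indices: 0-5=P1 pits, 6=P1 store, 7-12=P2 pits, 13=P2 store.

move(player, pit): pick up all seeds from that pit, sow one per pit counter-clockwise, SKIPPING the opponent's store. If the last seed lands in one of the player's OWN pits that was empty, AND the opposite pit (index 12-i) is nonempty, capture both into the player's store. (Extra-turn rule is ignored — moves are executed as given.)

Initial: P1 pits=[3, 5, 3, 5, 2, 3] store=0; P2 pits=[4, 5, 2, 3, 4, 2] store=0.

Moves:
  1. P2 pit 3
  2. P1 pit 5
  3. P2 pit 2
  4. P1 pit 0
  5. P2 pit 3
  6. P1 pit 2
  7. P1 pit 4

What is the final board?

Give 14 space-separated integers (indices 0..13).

Answer: 0 6 0 7 0 2 3 6 6 0 0 7 3 1

Derivation:
Move 1: P2 pit3 -> P1=[3,5,3,5,2,3](0) P2=[4,5,2,0,5,3](1)
Move 2: P1 pit5 -> P1=[3,5,3,5,2,0](1) P2=[5,6,2,0,5,3](1)
Move 3: P2 pit2 -> P1=[3,5,3,5,2,0](1) P2=[5,6,0,1,6,3](1)
Move 4: P1 pit0 -> P1=[0,6,4,6,2,0](1) P2=[5,6,0,1,6,3](1)
Move 5: P2 pit3 -> P1=[0,6,4,6,2,0](1) P2=[5,6,0,0,7,3](1)
Move 6: P1 pit2 -> P1=[0,6,0,7,3,1](2) P2=[5,6,0,0,7,3](1)
Move 7: P1 pit4 -> P1=[0,6,0,7,0,2](3) P2=[6,6,0,0,7,3](1)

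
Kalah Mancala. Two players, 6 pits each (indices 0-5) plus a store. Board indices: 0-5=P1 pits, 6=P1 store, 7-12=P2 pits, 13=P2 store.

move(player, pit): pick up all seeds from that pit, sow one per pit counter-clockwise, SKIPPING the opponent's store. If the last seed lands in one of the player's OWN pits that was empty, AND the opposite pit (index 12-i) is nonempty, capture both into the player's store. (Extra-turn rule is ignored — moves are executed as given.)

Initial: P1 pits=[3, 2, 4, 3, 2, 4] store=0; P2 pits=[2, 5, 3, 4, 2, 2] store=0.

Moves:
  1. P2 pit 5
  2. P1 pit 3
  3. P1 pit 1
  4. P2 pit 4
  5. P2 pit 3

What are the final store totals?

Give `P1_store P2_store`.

Move 1: P2 pit5 -> P1=[4,2,4,3,2,4](0) P2=[2,5,3,4,2,0](1)
Move 2: P1 pit3 -> P1=[4,2,4,0,3,5](1) P2=[2,5,3,4,2,0](1)
Move 3: P1 pit1 -> P1=[4,0,5,0,3,5](5) P2=[2,5,0,4,2,0](1)
Move 4: P2 pit4 -> P1=[4,0,5,0,3,5](5) P2=[2,5,0,4,0,1](2)
Move 5: P2 pit3 -> P1=[5,0,5,0,3,5](5) P2=[2,5,0,0,1,2](3)

Answer: 5 3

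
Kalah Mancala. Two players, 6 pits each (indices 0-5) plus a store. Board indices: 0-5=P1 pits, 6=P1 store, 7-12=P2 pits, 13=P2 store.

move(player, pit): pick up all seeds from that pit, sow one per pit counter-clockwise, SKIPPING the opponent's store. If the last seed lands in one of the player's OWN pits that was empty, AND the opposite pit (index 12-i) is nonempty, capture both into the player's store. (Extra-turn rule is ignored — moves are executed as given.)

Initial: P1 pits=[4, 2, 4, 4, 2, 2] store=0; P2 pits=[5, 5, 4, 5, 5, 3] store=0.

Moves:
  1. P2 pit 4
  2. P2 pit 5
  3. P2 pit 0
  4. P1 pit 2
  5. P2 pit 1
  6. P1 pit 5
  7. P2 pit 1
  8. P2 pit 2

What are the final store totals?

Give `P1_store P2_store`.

Move 1: P2 pit4 -> P1=[5,3,5,4,2,2](0) P2=[5,5,4,5,0,4](1)
Move 2: P2 pit5 -> P1=[6,4,6,4,2,2](0) P2=[5,5,4,5,0,0](2)
Move 3: P2 pit0 -> P1=[0,4,6,4,2,2](0) P2=[0,6,5,6,1,0](9)
Move 4: P1 pit2 -> P1=[0,4,0,5,3,3](1) P2=[1,7,5,6,1,0](9)
Move 5: P2 pit1 -> P1=[1,5,0,5,3,3](1) P2=[1,0,6,7,2,1](10)
Move 6: P1 pit5 -> P1=[1,5,0,5,3,0](2) P2=[2,1,6,7,2,1](10)
Move 7: P2 pit1 -> P1=[1,5,0,5,3,0](2) P2=[2,0,7,7,2,1](10)
Move 8: P2 pit2 -> P1=[2,6,1,5,3,0](2) P2=[2,0,0,8,3,2](11)

Answer: 2 11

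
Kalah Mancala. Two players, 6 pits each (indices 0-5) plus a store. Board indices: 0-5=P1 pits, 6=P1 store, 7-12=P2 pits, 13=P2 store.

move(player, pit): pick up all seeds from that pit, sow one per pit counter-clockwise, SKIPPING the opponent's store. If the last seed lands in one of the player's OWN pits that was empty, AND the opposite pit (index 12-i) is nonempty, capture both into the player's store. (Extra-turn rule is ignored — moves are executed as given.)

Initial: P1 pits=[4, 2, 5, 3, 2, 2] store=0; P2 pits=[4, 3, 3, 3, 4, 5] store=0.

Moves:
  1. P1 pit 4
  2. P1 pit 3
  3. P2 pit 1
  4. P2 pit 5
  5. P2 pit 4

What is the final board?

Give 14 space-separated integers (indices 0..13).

Answer: 6 4 7 1 1 4 2 4 0 4 4 0 1 2

Derivation:
Move 1: P1 pit4 -> P1=[4,2,5,3,0,3](1) P2=[4,3,3,3,4,5](0)
Move 2: P1 pit3 -> P1=[4,2,5,0,1,4](2) P2=[4,3,3,3,4,5](0)
Move 3: P2 pit1 -> P1=[4,2,5,0,1,4](2) P2=[4,0,4,4,5,5](0)
Move 4: P2 pit5 -> P1=[5,3,6,1,1,4](2) P2=[4,0,4,4,5,0](1)
Move 5: P2 pit4 -> P1=[6,4,7,1,1,4](2) P2=[4,0,4,4,0,1](2)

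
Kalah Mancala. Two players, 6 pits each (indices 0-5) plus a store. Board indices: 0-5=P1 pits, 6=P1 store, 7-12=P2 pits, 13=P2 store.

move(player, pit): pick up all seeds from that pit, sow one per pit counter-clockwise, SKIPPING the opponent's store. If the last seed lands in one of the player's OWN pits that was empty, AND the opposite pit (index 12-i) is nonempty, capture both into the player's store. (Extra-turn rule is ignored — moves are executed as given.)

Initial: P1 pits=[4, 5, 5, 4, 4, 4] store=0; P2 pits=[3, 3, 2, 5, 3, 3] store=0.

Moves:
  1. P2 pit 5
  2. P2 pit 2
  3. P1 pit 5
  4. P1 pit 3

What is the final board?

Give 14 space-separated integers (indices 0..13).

Move 1: P2 pit5 -> P1=[5,6,5,4,4,4](0) P2=[3,3,2,5,3,0](1)
Move 2: P2 pit2 -> P1=[5,6,5,4,4,4](0) P2=[3,3,0,6,4,0](1)
Move 3: P1 pit5 -> P1=[5,6,5,4,4,0](1) P2=[4,4,1,6,4,0](1)
Move 4: P1 pit3 -> P1=[5,6,5,0,5,1](2) P2=[5,4,1,6,4,0](1)

Answer: 5 6 5 0 5 1 2 5 4 1 6 4 0 1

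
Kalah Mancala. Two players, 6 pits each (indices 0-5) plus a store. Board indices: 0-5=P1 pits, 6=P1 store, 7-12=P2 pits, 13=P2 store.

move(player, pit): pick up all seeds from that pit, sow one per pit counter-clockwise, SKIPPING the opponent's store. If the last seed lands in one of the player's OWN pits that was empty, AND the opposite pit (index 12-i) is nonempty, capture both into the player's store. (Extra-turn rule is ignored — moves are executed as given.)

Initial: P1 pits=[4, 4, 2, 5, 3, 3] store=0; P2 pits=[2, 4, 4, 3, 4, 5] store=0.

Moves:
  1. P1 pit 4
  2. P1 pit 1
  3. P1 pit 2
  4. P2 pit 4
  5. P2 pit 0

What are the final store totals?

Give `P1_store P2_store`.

Move 1: P1 pit4 -> P1=[4,4,2,5,0,4](1) P2=[3,4,4,3,4,5](0)
Move 2: P1 pit1 -> P1=[4,0,3,6,1,5](1) P2=[3,4,4,3,4,5](0)
Move 3: P1 pit2 -> P1=[4,0,0,7,2,6](1) P2=[3,4,4,3,4,5](0)
Move 4: P2 pit4 -> P1=[5,1,0,7,2,6](1) P2=[3,4,4,3,0,6](1)
Move 5: P2 pit0 -> P1=[5,1,0,7,2,6](1) P2=[0,5,5,4,0,6](1)

Answer: 1 1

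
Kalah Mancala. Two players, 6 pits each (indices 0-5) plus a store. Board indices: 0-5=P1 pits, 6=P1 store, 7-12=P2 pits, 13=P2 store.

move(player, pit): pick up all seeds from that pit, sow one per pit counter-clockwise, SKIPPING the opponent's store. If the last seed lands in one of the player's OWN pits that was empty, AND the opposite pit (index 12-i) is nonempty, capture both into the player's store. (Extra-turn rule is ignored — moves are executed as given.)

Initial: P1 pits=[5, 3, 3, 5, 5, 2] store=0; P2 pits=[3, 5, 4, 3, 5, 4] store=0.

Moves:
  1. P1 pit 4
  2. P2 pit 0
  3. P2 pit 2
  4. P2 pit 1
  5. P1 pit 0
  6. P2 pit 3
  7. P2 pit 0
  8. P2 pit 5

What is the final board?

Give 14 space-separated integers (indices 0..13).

Answer: 2 8 6 7 1 5 2 0 0 1 0 9 0 6

Derivation:
Move 1: P1 pit4 -> P1=[5,3,3,5,0,3](1) P2=[4,6,5,3,5,4](0)
Move 2: P2 pit0 -> P1=[5,3,3,5,0,3](1) P2=[0,7,6,4,6,4](0)
Move 3: P2 pit2 -> P1=[6,4,3,5,0,3](1) P2=[0,7,0,5,7,5](1)
Move 4: P2 pit1 -> P1=[7,5,3,5,0,3](1) P2=[0,0,1,6,8,6](2)
Move 5: P1 pit0 -> P1=[0,6,4,6,1,4](2) P2=[1,0,1,6,8,6](2)
Move 6: P2 pit3 -> P1=[1,7,5,6,1,4](2) P2=[1,0,1,0,9,7](3)
Move 7: P2 pit0 -> P1=[1,7,5,6,0,4](2) P2=[0,0,1,0,9,7](5)
Move 8: P2 pit5 -> P1=[2,8,6,7,1,5](2) P2=[0,0,1,0,9,0](6)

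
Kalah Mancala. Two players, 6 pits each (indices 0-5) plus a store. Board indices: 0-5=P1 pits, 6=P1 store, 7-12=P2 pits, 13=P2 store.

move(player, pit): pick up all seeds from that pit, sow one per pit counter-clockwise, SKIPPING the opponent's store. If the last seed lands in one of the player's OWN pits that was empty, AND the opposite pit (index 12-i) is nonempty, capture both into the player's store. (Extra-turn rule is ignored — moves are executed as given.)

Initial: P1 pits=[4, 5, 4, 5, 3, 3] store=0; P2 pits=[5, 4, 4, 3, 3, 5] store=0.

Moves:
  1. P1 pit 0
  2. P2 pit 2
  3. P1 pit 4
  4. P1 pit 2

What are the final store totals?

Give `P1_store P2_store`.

Answer: 2 1

Derivation:
Move 1: P1 pit0 -> P1=[0,6,5,6,4,3](0) P2=[5,4,4,3,3,5](0)
Move 2: P2 pit2 -> P1=[0,6,5,6,4,3](0) P2=[5,4,0,4,4,6](1)
Move 3: P1 pit4 -> P1=[0,6,5,6,0,4](1) P2=[6,5,0,4,4,6](1)
Move 4: P1 pit2 -> P1=[0,6,0,7,1,5](2) P2=[7,5,0,4,4,6](1)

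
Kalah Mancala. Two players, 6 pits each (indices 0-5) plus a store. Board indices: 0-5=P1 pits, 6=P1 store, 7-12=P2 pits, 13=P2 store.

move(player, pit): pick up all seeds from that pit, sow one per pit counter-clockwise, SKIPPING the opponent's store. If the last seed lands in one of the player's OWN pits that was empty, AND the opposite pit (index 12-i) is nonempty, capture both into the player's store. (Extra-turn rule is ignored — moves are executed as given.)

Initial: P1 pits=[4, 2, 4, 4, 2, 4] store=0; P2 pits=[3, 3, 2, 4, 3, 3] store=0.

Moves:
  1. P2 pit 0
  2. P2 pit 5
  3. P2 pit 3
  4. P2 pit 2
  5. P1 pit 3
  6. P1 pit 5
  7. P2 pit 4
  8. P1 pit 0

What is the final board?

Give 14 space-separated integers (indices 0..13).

Answer: 0 6 6 1 4 1 3 3 5 1 2 0 3 3

Derivation:
Move 1: P2 pit0 -> P1=[4,2,4,4,2,4](0) P2=[0,4,3,5,3,3](0)
Move 2: P2 pit5 -> P1=[5,3,4,4,2,4](0) P2=[0,4,3,5,3,0](1)
Move 3: P2 pit3 -> P1=[6,4,4,4,2,4](0) P2=[0,4,3,0,4,1](2)
Move 4: P2 pit2 -> P1=[6,4,4,4,2,4](0) P2=[0,4,0,1,5,2](2)
Move 5: P1 pit3 -> P1=[6,4,4,0,3,5](1) P2=[1,4,0,1,5,2](2)
Move 6: P1 pit5 -> P1=[6,4,4,0,3,0](2) P2=[2,5,1,2,5,2](2)
Move 7: P2 pit4 -> P1=[7,5,5,0,3,0](2) P2=[2,5,1,2,0,3](3)
Move 8: P1 pit0 -> P1=[0,6,6,1,4,1](3) P2=[3,5,1,2,0,3](3)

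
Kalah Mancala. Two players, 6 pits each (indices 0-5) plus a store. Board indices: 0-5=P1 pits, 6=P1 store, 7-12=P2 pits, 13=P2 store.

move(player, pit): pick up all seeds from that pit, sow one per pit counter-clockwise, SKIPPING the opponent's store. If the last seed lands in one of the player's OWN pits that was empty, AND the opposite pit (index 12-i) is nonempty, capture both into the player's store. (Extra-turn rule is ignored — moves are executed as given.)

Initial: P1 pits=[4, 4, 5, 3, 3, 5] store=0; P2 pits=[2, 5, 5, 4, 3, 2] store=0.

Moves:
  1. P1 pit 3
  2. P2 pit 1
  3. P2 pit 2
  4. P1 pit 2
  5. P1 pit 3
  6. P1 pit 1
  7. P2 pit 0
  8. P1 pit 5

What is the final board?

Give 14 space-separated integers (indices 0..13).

Answer: 6 0 1 1 7 0 4 1 2 2 8 6 5 2

Derivation:
Move 1: P1 pit3 -> P1=[4,4,5,0,4,6](1) P2=[2,5,5,4,3,2](0)
Move 2: P2 pit1 -> P1=[4,4,5,0,4,6](1) P2=[2,0,6,5,4,3](1)
Move 3: P2 pit2 -> P1=[5,5,5,0,4,6](1) P2=[2,0,0,6,5,4](2)
Move 4: P1 pit2 -> P1=[5,5,0,1,5,7](2) P2=[3,0,0,6,5,4](2)
Move 5: P1 pit3 -> P1=[5,5,0,0,6,7](2) P2=[3,0,0,6,5,4](2)
Move 6: P1 pit1 -> P1=[5,0,1,1,7,8](3) P2=[3,0,0,6,5,4](2)
Move 7: P2 pit0 -> P1=[5,0,1,1,7,8](3) P2=[0,1,1,7,5,4](2)
Move 8: P1 pit5 -> P1=[6,0,1,1,7,0](4) P2=[1,2,2,8,6,5](2)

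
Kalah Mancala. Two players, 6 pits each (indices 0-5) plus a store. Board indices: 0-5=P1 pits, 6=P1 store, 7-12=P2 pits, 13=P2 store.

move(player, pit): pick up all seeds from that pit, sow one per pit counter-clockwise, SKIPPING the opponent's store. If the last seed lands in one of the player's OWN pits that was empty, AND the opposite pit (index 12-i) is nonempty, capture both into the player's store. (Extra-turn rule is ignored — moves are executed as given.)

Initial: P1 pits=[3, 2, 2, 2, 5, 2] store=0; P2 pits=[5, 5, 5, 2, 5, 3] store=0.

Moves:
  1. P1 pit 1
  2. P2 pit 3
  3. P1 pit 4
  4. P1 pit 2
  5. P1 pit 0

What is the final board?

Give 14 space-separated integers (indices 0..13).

Answer: 0 1 1 5 1 4 1 6 6 6 0 6 4 0

Derivation:
Move 1: P1 pit1 -> P1=[3,0,3,3,5,2](0) P2=[5,5,5,2,5,3](0)
Move 2: P2 pit3 -> P1=[3,0,3,3,5,2](0) P2=[5,5,5,0,6,4](0)
Move 3: P1 pit4 -> P1=[3,0,3,3,0,3](1) P2=[6,6,6,0,6,4](0)
Move 4: P1 pit2 -> P1=[3,0,0,4,1,4](1) P2=[6,6,6,0,6,4](0)
Move 5: P1 pit0 -> P1=[0,1,1,5,1,4](1) P2=[6,6,6,0,6,4](0)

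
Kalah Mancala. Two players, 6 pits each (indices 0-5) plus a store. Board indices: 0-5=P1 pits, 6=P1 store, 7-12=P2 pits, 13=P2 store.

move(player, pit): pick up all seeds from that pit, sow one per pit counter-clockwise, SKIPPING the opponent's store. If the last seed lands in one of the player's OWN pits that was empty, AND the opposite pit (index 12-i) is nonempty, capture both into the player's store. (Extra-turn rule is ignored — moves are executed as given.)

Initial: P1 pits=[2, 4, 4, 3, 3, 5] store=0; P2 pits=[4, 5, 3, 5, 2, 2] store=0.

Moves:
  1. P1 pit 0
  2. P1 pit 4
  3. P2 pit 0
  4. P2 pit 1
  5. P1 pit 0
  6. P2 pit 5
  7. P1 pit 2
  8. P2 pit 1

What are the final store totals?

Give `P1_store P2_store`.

Answer: 2 2

Derivation:
Move 1: P1 pit0 -> P1=[0,5,5,3,3,5](0) P2=[4,5,3,5,2,2](0)
Move 2: P1 pit4 -> P1=[0,5,5,3,0,6](1) P2=[5,5,3,5,2,2](0)
Move 3: P2 pit0 -> P1=[0,5,5,3,0,6](1) P2=[0,6,4,6,3,3](0)
Move 4: P2 pit1 -> P1=[1,5,5,3,0,6](1) P2=[0,0,5,7,4,4](1)
Move 5: P1 pit0 -> P1=[0,6,5,3,0,6](1) P2=[0,0,5,7,4,4](1)
Move 6: P2 pit5 -> P1=[1,7,6,3,0,6](1) P2=[0,0,5,7,4,0](2)
Move 7: P1 pit2 -> P1=[1,7,0,4,1,7](2) P2=[1,1,5,7,4,0](2)
Move 8: P2 pit1 -> P1=[1,7,0,4,1,7](2) P2=[1,0,6,7,4,0](2)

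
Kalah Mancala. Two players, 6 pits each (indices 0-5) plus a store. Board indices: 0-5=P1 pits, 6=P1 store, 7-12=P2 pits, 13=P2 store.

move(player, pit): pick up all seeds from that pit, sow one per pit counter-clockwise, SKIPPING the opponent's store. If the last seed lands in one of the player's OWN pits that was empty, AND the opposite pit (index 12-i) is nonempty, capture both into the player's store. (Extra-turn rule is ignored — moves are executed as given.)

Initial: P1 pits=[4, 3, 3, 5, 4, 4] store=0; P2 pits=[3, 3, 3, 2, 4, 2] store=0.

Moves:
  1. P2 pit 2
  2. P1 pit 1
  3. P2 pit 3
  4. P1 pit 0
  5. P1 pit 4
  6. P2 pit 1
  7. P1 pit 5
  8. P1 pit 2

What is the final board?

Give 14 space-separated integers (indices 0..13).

Move 1: P2 pit2 -> P1=[4,3,3,5,4,4](0) P2=[3,3,0,3,5,3](0)
Move 2: P1 pit1 -> P1=[4,0,4,6,5,4](0) P2=[3,3,0,3,5,3](0)
Move 3: P2 pit3 -> P1=[4,0,4,6,5,4](0) P2=[3,3,0,0,6,4](1)
Move 4: P1 pit0 -> P1=[0,1,5,7,6,4](0) P2=[3,3,0,0,6,4](1)
Move 5: P1 pit4 -> P1=[0,1,5,7,0,5](1) P2=[4,4,1,1,6,4](1)
Move 6: P2 pit1 -> P1=[0,1,5,7,0,5](1) P2=[4,0,2,2,7,5](1)
Move 7: P1 pit5 -> P1=[0,1,5,7,0,0](2) P2=[5,1,3,3,7,5](1)
Move 8: P1 pit2 -> P1=[0,1,0,8,1,1](3) P2=[6,1,3,3,7,5](1)

Answer: 0 1 0 8 1 1 3 6 1 3 3 7 5 1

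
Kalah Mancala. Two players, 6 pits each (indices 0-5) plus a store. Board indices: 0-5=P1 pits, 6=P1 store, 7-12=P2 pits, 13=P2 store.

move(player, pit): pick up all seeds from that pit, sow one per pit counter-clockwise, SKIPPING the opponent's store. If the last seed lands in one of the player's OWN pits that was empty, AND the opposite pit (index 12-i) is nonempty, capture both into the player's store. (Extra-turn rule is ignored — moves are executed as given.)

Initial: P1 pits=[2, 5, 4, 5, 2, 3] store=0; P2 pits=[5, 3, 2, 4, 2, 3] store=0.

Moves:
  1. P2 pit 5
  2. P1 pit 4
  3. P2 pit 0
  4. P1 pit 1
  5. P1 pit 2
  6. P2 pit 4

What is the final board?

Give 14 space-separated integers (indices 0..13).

Move 1: P2 pit5 -> P1=[3,6,4,5,2,3](0) P2=[5,3,2,4,2,0](1)
Move 2: P1 pit4 -> P1=[3,6,4,5,0,4](1) P2=[5,3,2,4,2,0](1)
Move 3: P2 pit0 -> P1=[0,6,4,5,0,4](1) P2=[0,4,3,5,3,0](5)
Move 4: P1 pit1 -> P1=[0,0,5,6,1,5](2) P2=[1,4,3,5,3,0](5)
Move 5: P1 pit2 -> P1=[0,0,0,7,2,6](3) P2=[2,4,3,5,3,0](5)
Move 6: P2 pit4 -> P1=[1,0,0,7,2,6](3) P2=[2,4,3,5,0,1](6)

Answer: 1 0 0 7 2 6 3 2 4 3 5 0 1 6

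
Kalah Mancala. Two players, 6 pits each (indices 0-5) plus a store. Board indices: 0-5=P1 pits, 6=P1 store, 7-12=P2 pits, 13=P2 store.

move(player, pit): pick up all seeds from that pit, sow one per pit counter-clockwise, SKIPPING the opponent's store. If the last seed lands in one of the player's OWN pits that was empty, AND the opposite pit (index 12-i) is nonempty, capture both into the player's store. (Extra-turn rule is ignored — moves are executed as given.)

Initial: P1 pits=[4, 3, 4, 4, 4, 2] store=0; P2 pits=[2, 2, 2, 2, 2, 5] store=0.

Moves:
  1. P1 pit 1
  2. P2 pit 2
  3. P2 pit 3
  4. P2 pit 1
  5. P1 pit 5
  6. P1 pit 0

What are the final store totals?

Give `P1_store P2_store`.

Move 1: P1 pit1 -> P1=[4,0,5,5,5,2](0) P2=[2,2,2,2,2,5](0)
Move 2: P2 pit2 -> P1=[4,0,5,5,5,2](0) P2=[2,2,0,3,3,5](0)
Move 3: P2 pit3 -> P1=[4,0,5,5,5,2](0) P2=[2,2,0,0,4,6](1)
Move 4: P2 pit1 -> P1=[4,0,0,5,5,2](0) P2=[2,0,1,0,4,6](7)
Move 5: P1 pit5 -> P1=[4,0,0,5,5,0](1) P2=[3,0,1,0,4,6](7)
Move 6: P1 pit0 -> P1=[0,1,1,6,6,0](1) P2=[3,0,1,0,4,6](7)

Answer: 1 7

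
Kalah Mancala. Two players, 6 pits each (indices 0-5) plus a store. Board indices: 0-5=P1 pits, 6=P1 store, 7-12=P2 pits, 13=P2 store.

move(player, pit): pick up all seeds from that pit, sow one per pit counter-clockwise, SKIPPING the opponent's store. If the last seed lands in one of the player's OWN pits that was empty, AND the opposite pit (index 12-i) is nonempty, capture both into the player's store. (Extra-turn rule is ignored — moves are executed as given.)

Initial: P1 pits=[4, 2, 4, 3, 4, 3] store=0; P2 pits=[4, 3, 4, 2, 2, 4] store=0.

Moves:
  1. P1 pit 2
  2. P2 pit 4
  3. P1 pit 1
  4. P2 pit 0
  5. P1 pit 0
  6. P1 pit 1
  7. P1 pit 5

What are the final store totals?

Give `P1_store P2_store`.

Move 1: P1 pit2 -> P1=[4,2,0,4,5,4](1) P2=[4,3,4,2,2,4](0)
Move 2: P2 pit4 -> P1=[4,2,0,4,5,4](1) P2=[4,3,4,2,0,5](1)
Move 3: P1 pit1 -> P1=[4,0,1,5,5,4](1) P2=[4,3,4,2,0,5](1)
Move 4: P2 pit0 -> P1=[4,0,1,5,5,4](1) P2=[0,4,5,3,1,5](1)
Move 5: P1 pit0 -> P1=[0,1,2,6,6,4](1) P2=[0,4,5,3,1,5](1)
Move 6: P1 pit1 -> P1=[0,0,3,6,6,4](1) P2=[0,4,5,3,1,5](1)
Move 7: P1 pit5 -> P1=[0,0,3,6,6,0](2) P2=[1,5,6,3,1,5](1)

Answer: 2 1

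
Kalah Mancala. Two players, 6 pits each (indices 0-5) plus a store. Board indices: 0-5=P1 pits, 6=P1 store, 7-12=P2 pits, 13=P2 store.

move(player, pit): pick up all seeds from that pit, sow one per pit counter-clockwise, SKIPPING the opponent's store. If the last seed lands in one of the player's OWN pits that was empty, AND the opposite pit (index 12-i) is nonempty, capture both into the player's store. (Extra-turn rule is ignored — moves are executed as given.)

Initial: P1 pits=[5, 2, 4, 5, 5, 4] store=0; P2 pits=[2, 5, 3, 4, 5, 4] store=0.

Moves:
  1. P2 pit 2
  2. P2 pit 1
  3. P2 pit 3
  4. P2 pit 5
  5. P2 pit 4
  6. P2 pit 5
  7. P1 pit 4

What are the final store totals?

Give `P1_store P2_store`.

Move 1: P2 pit2 -> P1=[5,2,4,5,5,4](0) P2=[2,5,0,5,6,5](0)
Move 2: P2 pit1 -> P1=[5,2,4,5,5,4](0) P2=[2,0,1,6,7,6](1)
Move 3: P2 pit3 -> P1=[6,3,5,5,5,4](0) P2=[2,0,1,0,8,7](2)
Move 4: P2 pit5 -> P1=[7,4,6,6,6,5](0) P2=[2,0,1,0,8,0](3)
Move 5: P2 pit4 -> P1=[8,5,7,7,7,6](0) P2=[2,0,1,0,0,1](4)
Move 6: P2 pit5 -> P1=[8,5,7,7,7,6](0) P2=[2,0,1,0,0,0](5)
Move 7: P1 pit4 -> P1=[8,5,7,7,0,7](1) P2=[3,1,2,1,1,0](5)

Answer: 1 5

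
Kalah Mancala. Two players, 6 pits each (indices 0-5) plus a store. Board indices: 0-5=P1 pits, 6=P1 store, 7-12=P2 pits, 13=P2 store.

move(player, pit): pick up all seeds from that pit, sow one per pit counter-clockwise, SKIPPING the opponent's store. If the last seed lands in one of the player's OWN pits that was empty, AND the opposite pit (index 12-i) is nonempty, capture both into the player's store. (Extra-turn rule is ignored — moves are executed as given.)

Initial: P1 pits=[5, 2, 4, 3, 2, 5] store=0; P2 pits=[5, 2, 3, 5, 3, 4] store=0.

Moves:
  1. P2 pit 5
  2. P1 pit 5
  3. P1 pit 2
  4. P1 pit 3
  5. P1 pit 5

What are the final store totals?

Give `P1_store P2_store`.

Answer: 4 1

Derivation:
Move 1: P2 pit5 -> P1=[6,3,5,3,2,5](0) P2=[5,2,3,5,3,0](1)
Move 2: P1 pit5 -> P1=[6,3,5,3,2,0](1) P2=[6,3,4,6,3,0](1)
Move 3: P1 pit2 -> P1=[6,3,0,4,3,1](2) P2=[7,3,4,6,3,0](1)
Move 4: P1 pit3 -> P1=[6,3,0,0,4,2](3) P2=[8,3,4,6,3,0](1)
Move 5: P1 pit5 -> P1=[6,3,0,0,4,0](4) P2=[9,3,4,6,3,0](1)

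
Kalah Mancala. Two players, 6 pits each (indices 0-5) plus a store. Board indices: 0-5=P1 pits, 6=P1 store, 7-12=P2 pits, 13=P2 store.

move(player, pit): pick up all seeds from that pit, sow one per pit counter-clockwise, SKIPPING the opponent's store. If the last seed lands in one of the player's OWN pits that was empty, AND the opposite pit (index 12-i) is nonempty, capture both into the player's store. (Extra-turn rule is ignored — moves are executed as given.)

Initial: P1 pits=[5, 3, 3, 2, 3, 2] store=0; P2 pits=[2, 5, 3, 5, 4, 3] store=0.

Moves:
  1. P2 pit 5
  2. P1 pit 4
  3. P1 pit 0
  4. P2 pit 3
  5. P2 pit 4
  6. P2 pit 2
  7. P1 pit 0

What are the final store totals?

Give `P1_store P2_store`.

Answer: 2 3

Derivation:
Move 1: P2 pit5 -> P1=[6,4,3,2,3,2](0) P2=[2,5,3,5,4,0](1)
Move 2: P1 pit4 -> P1=[6,4,3,2,0,3](1) P2=[3,5,3,5,4,0](1)
Move 3: P1 pit0 -> P1=[0,5,4,3,1,4](2) P2=[3,5,3,5,4,0](1)
Move 4: P2 pit3 -> P1=[1,6,4,3,1,4](2) P2=[3,5,3,0,5,1](2)
Move 5: P2 pit4 -> P1=[2,7,5,3,1,4](2) P2=[3,5,3,0,0,2](3)
Move 6: P2 pit2 -> P1=[2,7,5,3,1,4](2) P2=[3,5,0,1,1,3](3)
Move 7: P1 pit0 -> P1=[0,8,6,3,1,4](2) P2=[3,5,0,1,1,3](3)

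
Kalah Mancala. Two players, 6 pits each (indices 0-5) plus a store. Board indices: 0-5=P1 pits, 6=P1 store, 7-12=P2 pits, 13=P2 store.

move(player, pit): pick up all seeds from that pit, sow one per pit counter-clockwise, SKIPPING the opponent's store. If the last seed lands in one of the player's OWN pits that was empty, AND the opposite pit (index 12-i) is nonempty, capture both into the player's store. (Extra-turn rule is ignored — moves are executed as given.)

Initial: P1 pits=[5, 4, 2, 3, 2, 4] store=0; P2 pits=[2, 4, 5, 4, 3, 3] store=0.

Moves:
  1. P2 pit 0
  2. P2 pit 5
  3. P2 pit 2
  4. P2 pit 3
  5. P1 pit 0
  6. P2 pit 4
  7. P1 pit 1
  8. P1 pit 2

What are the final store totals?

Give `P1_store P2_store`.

Move 1: P2 pit0 -> P1=[5,4,2,3,2,4](0) P2=[0,5,6,4,3,3](0)
Move 2: P2 pit5 -> P1=[6,5,2,3,2,4](0) P2=[0,5,6,4,3,0](1)
Move 3: P2 pit2 -> P1=[7,6,2,3,2,4](0) P2=[0,5,0,5,4,1](2)
Move 4: P2 pit3 -> P1=[8,7,2,3,2,4](0) P2=[0,5,0,0,5,2](3)
Move 5: P1 pit0 -> P1=[0,8,3,4,3,5](1) P2=[1,6,0,0,5,2](3)
Move 6: P2 pit4 -> P1=[1,9,4,4,3,5](1) P2=[1,6,0,0,0,3](4)
Move 7: P1 pit1 -> P1=[1,0,5,5,4,6](2) P2=[2,7,1,1,0,3](4)
Move 8: P1 pit2 -> P1=[1,0,0,6,5,7](3) P2=[3,7,1,1,0,3](4)

Answer: 3 4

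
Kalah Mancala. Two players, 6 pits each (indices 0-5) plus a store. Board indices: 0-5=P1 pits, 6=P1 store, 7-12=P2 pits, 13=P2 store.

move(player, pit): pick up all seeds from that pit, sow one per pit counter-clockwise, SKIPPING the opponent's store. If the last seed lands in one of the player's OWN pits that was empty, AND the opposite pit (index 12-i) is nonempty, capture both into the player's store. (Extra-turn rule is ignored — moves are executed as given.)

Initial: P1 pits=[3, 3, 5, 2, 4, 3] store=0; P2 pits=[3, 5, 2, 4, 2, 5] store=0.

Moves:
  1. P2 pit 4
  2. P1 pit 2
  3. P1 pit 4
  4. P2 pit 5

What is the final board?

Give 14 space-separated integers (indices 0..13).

Move 1: P2 pit4 -> P1=[3,3,5,2,4,3](0) P2=[3,5,2,4,0,6](1)
Move 2: P1 pit2 -> P1=[3,3,0,3,5,4](1) P2=[4,5,2,4,0,6](1)
Move 3: P1 pit4 -> P1=[3,3,0,3,0,5](2) P2=[5,6,3,4,0,6](1)
Move 4: P2 pit5 -> P1=[4,4,1,4,1,5](2) P2=[5,6,3,4,0,0](2)

Answer: 4 4 1 4 1 5 2 5 6 3 4 0 0 2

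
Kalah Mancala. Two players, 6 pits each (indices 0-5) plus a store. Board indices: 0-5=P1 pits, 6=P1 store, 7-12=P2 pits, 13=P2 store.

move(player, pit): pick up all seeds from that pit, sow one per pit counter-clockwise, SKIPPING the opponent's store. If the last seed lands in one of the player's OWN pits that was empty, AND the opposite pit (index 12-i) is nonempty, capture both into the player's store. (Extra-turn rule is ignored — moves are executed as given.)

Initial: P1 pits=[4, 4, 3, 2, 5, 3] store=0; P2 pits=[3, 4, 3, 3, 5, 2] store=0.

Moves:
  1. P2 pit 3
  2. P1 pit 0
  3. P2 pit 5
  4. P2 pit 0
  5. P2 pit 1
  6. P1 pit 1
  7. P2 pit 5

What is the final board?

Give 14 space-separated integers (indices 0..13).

Move 1: P2 pit3 -> P1=[4,4,3,2,5,3](0) P2=[3,4,3,0,6,3](1)
Move 2: P1 pit0 -> P1=[0,5,4,3,6,3](0) P2=[3,4,3,0,6,3](1)
Move 3: P2 pit5 -> P1=[1,6,4,3,6,3](0) P2=[3,4,3,0,6,0](2)
Move 4: P2 pit0 -> P1=[1,6,0,3,6,3](0) P2=[0,5,4,0,6,0](7)
Move 5: P2 pit1 -> P1=[1,6,0,3,6,3](0) P2=[0,0,5,1,7,1](8)
Move 6: P1 pit1 -> P1=[1,0,1,4,7,4](1) P2=[1,0,5,1,7,1](8)
Move 7: P2 pit5 -> P1=[1,0,1,4,7,4](1) P2=[1,0,5,1,7,0](9)

Answer: 1 0 1 4 7 4 1 1 0 5 1 7 0 9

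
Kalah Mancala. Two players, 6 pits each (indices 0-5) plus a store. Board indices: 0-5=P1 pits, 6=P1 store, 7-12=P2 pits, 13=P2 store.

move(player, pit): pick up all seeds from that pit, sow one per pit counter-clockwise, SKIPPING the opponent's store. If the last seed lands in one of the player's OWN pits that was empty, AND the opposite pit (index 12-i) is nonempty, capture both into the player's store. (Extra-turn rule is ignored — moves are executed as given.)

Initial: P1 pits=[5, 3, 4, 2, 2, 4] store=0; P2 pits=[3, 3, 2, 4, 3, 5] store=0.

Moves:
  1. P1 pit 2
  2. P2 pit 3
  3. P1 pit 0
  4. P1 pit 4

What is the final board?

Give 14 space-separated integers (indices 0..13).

Answer: 0 4 1 4 0 7 3 4 4 2 0 4 6 1

Derivation:
Move 1: P1 pit2 -> P1=[5,3,0,3,3,5](1) P2=[3,3,2,4,3,5](0)
Move 2: P2 pit3 -> P1=[6,3,0,3,3,5](1) P2=[3,3,2,0,4,6](1)
Move 3: P1 pit0 -> P1=[0,4,1,4,4,6](2) P2=[3,3,2,0,4,6](1)
Move 4: P1 pit4 -> P1=[0,4,1,4,0,7](3) P2=[4,4,2,0,4,6](1)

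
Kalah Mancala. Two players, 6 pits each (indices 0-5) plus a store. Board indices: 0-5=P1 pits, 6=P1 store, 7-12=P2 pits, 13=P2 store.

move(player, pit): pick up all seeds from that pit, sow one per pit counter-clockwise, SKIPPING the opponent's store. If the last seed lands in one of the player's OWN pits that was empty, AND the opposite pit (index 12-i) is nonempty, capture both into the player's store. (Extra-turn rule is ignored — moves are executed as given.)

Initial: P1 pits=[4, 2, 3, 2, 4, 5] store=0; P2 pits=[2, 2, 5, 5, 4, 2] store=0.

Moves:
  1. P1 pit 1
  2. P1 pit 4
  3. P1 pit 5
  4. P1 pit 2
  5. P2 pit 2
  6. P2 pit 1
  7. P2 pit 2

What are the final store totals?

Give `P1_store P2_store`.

Answer: 3 1

Derivation:
Move 1: P1 pit1 -> P1=[4,0,4,3,4,5](0) P2=[2,2,5,5,4,2](0)
Move 2: P1 pit4 -> P1=[4,0,4,3,0,6](1) P2=[3,3,5,5,4,2](0)
Move 3: P1 pit5 -> P1=[4,0,4,3,0,0](2) P2=[4,4,6,6,5,2](0)
Move 4: P1 pit2 -> P1=[4,0,0,4,1,1](3) P2=[4,4,6,6,5,2](0)
Move 5: P2 pit2 -> P1=[5,1,0,4,1,1](3) P2=[4,4,0,7,6,3](1)
Move 6: P2 pit1 -> P1=[5,1,0,4,1,1](3) P2=[4,0,1,8,7,4](1)
Move 7: P2 pit2 -> P1=[5,1,0,4,1,1](3) P2=[4,0,0,9,7,4](1)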